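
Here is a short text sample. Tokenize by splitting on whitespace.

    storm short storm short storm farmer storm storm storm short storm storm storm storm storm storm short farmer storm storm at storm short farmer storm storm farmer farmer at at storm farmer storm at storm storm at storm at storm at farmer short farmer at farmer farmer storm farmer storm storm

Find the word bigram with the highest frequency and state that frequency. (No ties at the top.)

Bigram frequencies (highest first):
  storm storm: 11
  farmer storm: 6
  storm short: 5
  storm at: 5
  at storm: 5
  storm farmer: 4
  … (7 more, each ≤ 3)

"storm storm", 11 times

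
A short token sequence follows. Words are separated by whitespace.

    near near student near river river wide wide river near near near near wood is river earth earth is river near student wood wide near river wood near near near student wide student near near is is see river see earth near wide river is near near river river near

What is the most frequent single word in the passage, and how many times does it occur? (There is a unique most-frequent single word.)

"near", 18 times

Unigram frequencies (highest first):
  near: 18
  river: 10
  wide: 5
  is: 5
  student: 4
  wood: 3
  … (2 more, each ≤ 3)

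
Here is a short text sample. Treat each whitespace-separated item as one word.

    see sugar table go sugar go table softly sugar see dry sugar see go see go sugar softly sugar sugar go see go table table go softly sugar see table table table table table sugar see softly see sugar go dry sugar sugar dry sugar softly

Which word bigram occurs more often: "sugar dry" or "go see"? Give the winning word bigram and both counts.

"sugar dry": 1 occurrence
"go see": 2 occurrences

"go see" (2 vs 1)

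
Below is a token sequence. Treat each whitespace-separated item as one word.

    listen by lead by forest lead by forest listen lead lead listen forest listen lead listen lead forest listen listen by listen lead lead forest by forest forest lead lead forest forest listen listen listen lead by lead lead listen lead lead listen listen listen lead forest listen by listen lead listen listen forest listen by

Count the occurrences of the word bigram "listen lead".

8

Scanning the 55 overlapping bigram windows for "listen lead":
  position 9–10: listen lead
  position 14–15: listen lead
  position 16–17: listen lead
  position 22–23: listen lead
  position 35–36: listen lead
  position 40–41: listen lead
  position 45–46: listen lead
  position 50–51: listen lead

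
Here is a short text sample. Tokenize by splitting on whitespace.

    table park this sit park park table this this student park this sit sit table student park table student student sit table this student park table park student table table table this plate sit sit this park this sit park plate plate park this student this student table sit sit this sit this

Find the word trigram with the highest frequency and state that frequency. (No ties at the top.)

Trigram frequencies (highest first):
  park this sit: 3
  this sit park: 2
  this student park: 2
  student park table: 2
  sit sit this: 2
  table park this: 1
  … (39 more, each ≤ 1)

"park this sit", 3 times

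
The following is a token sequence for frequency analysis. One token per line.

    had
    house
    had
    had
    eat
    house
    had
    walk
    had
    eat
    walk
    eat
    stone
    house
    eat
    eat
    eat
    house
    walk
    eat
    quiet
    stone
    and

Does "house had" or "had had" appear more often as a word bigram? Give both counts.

"house had" (2 vs 1)

"house had": 2 occurrences
"had had": 1 occurrence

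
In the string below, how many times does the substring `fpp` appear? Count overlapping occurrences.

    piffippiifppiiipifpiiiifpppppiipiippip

Sliding a length-3 window over the 38 characters (36 positions):
  position 10–12: fpp
  position 24–26: fpp

2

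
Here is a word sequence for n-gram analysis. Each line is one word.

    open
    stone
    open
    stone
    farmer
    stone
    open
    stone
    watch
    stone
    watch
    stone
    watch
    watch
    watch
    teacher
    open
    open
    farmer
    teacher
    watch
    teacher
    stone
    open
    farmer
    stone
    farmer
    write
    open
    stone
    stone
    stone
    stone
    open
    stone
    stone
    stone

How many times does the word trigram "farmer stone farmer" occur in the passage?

1

Scanning the 35 overlapping trigram windows for "farmer stone farmer":
  position 25–27: farmer stone farmer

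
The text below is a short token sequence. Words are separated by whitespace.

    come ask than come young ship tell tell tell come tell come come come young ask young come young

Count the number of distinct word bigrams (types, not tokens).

19 tokens → 18 bigram windows in total.
Repeated bigrams (each contributes count−1 duplicates):
  come young: 3
  come come: 2
  tell come: 2
  tell tell: 2
5 duplicate windows → 18 − 5 = 13 distinct.

13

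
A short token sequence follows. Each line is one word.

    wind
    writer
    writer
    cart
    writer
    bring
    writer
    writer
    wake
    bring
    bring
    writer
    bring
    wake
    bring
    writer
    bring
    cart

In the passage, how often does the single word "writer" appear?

7

Scanning the 18 tokens for "writer":
  position 2: writer
  position 3: writer
  position 5: writer
  position 7: writer
  position 8: writer
  position 12: writer
  position 16: writer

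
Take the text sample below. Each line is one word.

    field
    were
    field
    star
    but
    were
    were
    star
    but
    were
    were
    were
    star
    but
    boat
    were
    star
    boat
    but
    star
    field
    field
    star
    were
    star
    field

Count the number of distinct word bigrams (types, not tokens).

26 tokens → 25 bigram windows in total.
Repeated bigrams (each contributes count−1 duplicates):
  were star: 4
  star but: 3
  were were: 3
  but were: 2
  field star: 2
  star field: 2
10 duplicate windows → 25 − 10 = 15 distinct.

15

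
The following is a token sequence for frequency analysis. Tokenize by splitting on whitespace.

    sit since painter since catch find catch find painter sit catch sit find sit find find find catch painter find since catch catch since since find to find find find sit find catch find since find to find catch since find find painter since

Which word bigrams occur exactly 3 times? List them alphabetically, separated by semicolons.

catch find; since find; sit find

Bigram counts meeting the condition (exactly 3 times):
  catch find: 3
  since find: 3
  sit find: 3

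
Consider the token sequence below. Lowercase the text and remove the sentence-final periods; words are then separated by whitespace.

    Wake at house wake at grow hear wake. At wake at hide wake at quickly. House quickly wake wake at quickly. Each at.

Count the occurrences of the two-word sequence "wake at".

Scanning the 22 overlapping bigram windows for "wake at":
  position 1–2: wake at
  position 4–5: wake at
  position 8–9: wake at
  position 10–11: wake at
  position 13–14: wake at
  position 19–20: wake at

6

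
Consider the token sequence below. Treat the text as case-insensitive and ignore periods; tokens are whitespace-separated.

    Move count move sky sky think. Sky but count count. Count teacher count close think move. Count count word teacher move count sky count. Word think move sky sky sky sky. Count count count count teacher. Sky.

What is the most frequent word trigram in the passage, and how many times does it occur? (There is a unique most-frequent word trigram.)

Trigram frequencies (highest first):
  count count count: 3
  move sky sky: 2
  count count teacher: 2
  sky sky sky: 2
  move count move: 1
  count move sky: 1
  … (24 more, each ≤ 1)

"count count count", 3 times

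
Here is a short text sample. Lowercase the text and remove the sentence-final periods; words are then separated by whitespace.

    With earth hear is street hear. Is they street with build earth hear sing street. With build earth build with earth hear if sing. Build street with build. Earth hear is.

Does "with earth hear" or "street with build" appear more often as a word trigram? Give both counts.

"with earth hear": 2 occurrences
"street with build": 3 occurrences

"street with build" (3 vs 2)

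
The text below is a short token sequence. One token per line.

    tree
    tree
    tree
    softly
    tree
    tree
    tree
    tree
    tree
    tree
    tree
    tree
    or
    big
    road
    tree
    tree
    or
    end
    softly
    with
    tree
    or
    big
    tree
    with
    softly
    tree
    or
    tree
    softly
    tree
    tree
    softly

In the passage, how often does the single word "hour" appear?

0

Scanning the 34 tokens for "hour":
  (none found)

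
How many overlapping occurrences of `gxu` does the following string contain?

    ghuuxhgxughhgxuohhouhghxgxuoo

Sliding a length-3 window over the 29 characters (27 positions):
  position 7–9: gxu
  position 13–15: gxu
  position 25–27: gxu

3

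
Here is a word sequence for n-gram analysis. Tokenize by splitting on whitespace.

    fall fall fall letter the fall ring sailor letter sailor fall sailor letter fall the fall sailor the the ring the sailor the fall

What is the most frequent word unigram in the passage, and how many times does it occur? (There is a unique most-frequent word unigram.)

"fall", 8 times

Unigram frequencies (highest first):
  fall: 8
  the: 6
  sailor: 5
  letter: 3
  ring: 2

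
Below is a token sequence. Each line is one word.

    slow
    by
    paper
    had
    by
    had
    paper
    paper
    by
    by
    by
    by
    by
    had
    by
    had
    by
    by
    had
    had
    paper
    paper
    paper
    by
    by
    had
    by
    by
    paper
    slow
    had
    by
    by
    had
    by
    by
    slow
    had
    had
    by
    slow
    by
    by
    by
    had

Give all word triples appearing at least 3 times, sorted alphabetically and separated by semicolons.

by by by; by by had; by had by; had by by

Trigram counts meeting the condition (at least 3 times):
  by by by: 4
  by by had: 5
  by had by: 4
  had by by: 4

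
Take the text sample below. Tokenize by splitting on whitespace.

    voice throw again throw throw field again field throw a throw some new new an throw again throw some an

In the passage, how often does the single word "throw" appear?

7

Scanning the 20 tokens for "throw":
  position 2: throw
  position 4: throw
  position 5: throw
  position 9: throw
  position 11: throw
  position 16: throw
  position 18: throw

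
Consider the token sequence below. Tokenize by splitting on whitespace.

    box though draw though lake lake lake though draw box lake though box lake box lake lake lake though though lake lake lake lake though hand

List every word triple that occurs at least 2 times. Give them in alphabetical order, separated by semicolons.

lake lake lake; lake lake though; though lake lake

Trigram counts meeting the condition (at least 2 times):
  lake lake lake: 4
  lake lake though: 3
  though lake lake: 2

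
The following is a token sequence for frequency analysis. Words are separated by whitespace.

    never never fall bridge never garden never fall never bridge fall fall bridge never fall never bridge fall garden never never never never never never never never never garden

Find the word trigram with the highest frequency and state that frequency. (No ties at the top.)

"never never never", 7 times

Trigram frequencies (highest first):
  never never never: 7
  fall bridge never: 2
  never fall never: 2
  fall never bridge: 2
  never bridge fall: 2
  never never fall: 1
  … (11 more, each ≤ 1)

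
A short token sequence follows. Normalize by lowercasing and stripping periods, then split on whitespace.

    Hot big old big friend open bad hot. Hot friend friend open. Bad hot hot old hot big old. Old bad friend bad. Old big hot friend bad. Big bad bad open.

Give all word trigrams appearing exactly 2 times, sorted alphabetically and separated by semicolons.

Trigram counts meeting the condition (exactly 2 times):
  bad hot hot: 2
  friend open bad: 2
  hot big old: 2
  open bad hot: 2

bad hot hot; friend open bad; hot big old; open bad hot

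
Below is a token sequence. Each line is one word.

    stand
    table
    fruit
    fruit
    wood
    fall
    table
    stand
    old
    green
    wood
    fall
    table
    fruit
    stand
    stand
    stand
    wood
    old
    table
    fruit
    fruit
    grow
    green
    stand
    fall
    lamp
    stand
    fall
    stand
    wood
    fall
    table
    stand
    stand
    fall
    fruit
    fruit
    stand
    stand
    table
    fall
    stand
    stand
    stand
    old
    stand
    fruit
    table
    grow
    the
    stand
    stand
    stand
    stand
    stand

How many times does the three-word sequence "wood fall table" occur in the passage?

3

Scanning the 54 overlapping trigram windows for "wood fall table":
  position 5–7: wood fall table
  position 11–13: wood fall table
  position 31–33: wood fall table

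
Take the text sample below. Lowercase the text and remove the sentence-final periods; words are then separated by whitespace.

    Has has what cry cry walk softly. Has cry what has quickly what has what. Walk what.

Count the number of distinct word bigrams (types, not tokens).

14

17 tokens → 16 bigram windows in total.
Repeated bigrams (each contributes count−1 duplicates):
  has what: 2
  what has: 2
2 duplicate windows → 16 − 2 = 14 distinct.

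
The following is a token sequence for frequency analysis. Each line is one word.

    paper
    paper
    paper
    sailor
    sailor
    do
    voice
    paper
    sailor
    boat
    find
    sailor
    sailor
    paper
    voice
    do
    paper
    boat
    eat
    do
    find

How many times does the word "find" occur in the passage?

Scanning the 21 tokens for "find":
  position 11: find
  position 21: find

2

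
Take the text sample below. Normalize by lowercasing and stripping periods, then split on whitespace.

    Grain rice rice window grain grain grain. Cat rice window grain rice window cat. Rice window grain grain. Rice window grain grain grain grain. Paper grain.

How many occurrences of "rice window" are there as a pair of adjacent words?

5

Scanning the 25 overlapping bigram windows for "rice window":
  position 3–4: rice window
  position 9–10: rice window
  position 12–13: rice window
  position 15–16: rice window
  position 19–20: rice window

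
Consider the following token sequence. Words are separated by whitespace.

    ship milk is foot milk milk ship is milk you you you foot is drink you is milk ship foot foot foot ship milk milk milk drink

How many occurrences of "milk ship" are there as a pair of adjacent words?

Scanning the 26 overlapping bigram windows for "milk ship":
  position 6–7: milk ship
  position 18–19: milk ship

2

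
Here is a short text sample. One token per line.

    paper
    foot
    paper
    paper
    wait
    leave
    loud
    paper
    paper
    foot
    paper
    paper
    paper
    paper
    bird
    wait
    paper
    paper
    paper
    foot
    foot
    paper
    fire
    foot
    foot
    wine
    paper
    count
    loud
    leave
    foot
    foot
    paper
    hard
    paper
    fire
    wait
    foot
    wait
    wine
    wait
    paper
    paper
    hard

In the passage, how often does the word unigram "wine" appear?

2

Scanning the 44 tokens for "wine":
  position 26: wine
  position 40: wine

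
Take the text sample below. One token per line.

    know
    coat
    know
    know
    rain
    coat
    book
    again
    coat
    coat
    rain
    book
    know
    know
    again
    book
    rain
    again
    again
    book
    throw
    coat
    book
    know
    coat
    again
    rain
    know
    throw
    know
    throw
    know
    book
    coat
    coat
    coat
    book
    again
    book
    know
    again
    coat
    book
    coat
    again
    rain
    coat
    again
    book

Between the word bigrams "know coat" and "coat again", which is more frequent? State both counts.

"coat again" (3 vs 2)

"know coat": 2 occurrences
"coat again": 3 occurrences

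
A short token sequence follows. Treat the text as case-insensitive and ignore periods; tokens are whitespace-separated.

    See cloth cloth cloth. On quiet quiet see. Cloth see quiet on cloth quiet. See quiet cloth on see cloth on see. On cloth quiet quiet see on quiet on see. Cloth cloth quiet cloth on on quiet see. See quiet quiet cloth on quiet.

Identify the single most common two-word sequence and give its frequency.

Bigram frequencies (highest first):
  cloth on: 5
  see cloth: 4
  on quiet: 4
  quiet see: 4
  cloth cloth: 3
  quiet quiet: 3
  … (10 more, each ≤ 3)

"cloth on", 5 times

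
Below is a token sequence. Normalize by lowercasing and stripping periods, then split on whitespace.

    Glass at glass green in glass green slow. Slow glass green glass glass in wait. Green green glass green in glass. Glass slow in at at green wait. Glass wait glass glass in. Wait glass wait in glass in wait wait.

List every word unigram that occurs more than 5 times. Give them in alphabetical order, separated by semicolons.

Unigram counts meeting the condition (more than 5 times):
  glass: 14
  green: 7
  in: 7
  wait: 7

glass; green; in; wait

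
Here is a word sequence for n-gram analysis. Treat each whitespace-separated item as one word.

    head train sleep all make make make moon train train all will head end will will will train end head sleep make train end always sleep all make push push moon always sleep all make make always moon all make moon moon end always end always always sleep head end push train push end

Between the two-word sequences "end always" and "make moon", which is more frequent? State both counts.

"end always" (3 vs 2)

"end always": 3 occurrences
"make moon": 2 occurrences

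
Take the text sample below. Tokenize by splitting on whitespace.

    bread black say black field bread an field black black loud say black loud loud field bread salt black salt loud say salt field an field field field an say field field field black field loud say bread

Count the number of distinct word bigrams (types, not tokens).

38 tokens → 37 bigram windows in total.
Repeated bigrams (each contributes count−1 duplicates):
  field field: 4
  loud say: 3
  an field: 2
  black field: 2
  black loud: 2
  field an: 2
  field black: 2
  field bread: 2
  … (1 more repeated)
12 duplicate windows → 37 − 12 = 25 distinct.

25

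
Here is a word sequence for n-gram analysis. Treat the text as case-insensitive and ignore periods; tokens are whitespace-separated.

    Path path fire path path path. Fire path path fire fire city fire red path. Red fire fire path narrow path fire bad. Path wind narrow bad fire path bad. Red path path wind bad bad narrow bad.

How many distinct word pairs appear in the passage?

38 tokens → 37 bigram windows in total.
Repeated bigrams (each contributes count−1 duplicates):
  path path: 5
  fire path: 4
  path fire: 4
  fire fire: 2
  narrow bad: 2
  path wind: 2
  red path: 2
14 duplicate windows → 37 − 14 = 23 distinct.

23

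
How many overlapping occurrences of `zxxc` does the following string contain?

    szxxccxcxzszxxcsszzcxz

2

Sliding a length-4 window over the 22 characters (19 positions):
  position 2–5: zxxc
  position 12–15: zxxc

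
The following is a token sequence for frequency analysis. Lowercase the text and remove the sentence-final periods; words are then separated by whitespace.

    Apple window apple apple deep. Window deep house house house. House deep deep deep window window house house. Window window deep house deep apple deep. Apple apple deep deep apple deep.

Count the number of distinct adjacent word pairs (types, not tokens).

14

31 tokens → 30 bigram windows in total.
Repeated bigrams (each contributes count−1 duplicates):
  apple deep: 4
  house house: 4
  deep apple: 3
  deep deep: 3
  apple apple: 2
  deep house: 2
  deep window: 2
  house deep: 2
  … (2 more repeated)
16 duplicate windows → 30 − 16 = 14 distinct.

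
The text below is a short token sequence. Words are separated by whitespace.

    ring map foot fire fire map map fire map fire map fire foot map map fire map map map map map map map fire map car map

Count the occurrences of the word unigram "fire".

Scanning the 27 tokens for "fire":
  position 4: fire
  position 5: fire
  position 8: fire
  position 10: fire
  position 12: fire
  position 16: fire
  position 24: fire

7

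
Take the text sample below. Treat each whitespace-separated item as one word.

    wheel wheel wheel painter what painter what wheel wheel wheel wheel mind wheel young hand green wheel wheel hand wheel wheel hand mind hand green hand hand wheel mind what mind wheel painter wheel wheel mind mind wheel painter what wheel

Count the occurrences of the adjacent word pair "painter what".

Scanning the 40 overlapping bigram windows for "painter what":
  position 4–5: painter what
  position 6–7: painter what
  position 39–40: painter what

3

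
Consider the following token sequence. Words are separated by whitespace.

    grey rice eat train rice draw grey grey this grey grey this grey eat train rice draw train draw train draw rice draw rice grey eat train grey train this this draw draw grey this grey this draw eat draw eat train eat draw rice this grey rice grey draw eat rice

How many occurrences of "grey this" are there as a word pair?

4

Scanning the 51 overlapping bigram windows for "grey this":
  position 8–9: grey this
  position 11–12: grey this
  position 34–35: grey this
  position 36–37: grey this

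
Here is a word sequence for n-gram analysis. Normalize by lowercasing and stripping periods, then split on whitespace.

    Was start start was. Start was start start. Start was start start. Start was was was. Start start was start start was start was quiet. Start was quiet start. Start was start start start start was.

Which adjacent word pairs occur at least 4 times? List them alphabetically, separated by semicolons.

start start; start was; was start

Bigram counts meeting the condition (at least 4 times):
  start start: 11
  start was: 10
  was start: 8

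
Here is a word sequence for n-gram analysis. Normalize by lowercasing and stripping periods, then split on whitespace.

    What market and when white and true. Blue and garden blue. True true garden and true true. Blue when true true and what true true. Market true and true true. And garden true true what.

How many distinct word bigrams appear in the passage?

35 tokens → 34 bigram windows in total.
Repeated bigrams (each contributes count−1 duplicates):
  true true: 6
  and true: 3
  true and: 3
  and garden: 2
  true blue: 2
11 duplicate windows → 34 − 11 = 23 distinct.

23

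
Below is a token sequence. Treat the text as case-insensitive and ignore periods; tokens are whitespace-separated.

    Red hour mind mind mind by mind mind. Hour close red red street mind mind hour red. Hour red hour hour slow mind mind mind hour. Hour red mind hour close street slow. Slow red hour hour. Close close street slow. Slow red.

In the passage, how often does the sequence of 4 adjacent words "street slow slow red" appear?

Scanning the 40 overlapping 4-gram windows for "street slow slow red":
  position 32–35: street slow slow red
  position 40–43: street slow slow red

2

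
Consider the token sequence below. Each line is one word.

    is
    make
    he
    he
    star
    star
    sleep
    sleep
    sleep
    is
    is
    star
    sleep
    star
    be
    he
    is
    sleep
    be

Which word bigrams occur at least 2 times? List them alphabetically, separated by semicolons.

Bigram counts meeting the condition (at least 2 times):
  sleep sleep: 2
  star sleep: 2

sleep sleep; star sleep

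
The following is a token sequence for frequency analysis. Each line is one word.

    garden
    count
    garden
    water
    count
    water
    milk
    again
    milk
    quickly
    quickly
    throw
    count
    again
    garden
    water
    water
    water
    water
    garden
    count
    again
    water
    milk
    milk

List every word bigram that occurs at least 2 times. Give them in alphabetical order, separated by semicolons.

Bigram counts meeting the condition (at least 2 times):
  count again: 2
  garden count: 2
  garden water: 2
  water milk: 2
  water water: 3

count again; garden count; garden water; water milk; water water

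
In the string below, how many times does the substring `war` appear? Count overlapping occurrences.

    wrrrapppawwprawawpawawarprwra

1

Sliding a length-3 window over the 29 characters (27 positions):
  position 22–24: war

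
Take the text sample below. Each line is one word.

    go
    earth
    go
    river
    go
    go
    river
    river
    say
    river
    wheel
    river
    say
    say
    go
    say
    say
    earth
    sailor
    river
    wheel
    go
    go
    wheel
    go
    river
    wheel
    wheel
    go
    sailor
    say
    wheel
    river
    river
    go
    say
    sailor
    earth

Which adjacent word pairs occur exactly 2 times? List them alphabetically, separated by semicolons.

Bigram counts meeting the condition (exactly 2 times):
  go go: 2
  go say: 2
  river go: 2
  river river: 2
  river say: 2
  say say: 2
  wheel river: 2

go go; go say; river go; river river; river say; say say; wheel river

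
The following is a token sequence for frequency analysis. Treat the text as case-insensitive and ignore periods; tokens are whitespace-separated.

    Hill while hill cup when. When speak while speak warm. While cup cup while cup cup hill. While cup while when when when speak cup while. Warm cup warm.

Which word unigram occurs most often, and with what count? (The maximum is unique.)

Unigram frequencies (highest first):
  cup: 8
  while: 7
  when: 5
  hill: 3
  speak: 3
  warm: 3

"cup", 8 times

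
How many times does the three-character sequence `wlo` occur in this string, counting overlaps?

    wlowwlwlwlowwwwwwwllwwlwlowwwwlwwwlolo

Sliding a length-3 window over the 38 characters (36 positions):
  position 1–3: wlo
  position 9–11: wlo
  position 24–26: wlo
  position 34–36: wlo

4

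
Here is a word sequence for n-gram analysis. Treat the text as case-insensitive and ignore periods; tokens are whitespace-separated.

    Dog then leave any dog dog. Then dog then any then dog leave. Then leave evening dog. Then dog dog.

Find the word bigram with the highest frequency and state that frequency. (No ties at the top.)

"dog then", 4 times

Bigram frequencies (highest first):
  dog then: 4
  then dog: 3
  then leave: 2
  dog dog: 2
  leave any: 1
  any dog: 1
  … (6 more, each ≤ 1)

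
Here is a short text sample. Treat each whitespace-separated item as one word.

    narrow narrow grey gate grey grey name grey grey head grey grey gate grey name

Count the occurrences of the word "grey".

8

Scanning the 15 tokens for "grey":
  position 3: grey
  position 5: grey
  position 6: grey
  position 8: grey
  position 9: grey
  position 11: grey
  position 12: grey
  position 14: grey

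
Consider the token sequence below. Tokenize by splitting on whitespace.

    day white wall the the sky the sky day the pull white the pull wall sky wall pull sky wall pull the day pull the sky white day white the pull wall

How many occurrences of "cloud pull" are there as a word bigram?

0

Scanning the 31 overlapping bigram windows for "cloud pull":
  (none found)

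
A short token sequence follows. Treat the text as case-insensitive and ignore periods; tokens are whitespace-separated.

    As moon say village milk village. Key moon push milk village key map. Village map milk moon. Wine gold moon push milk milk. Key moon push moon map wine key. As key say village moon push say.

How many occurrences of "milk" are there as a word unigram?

5

Scanning the 37 tokens for "milk":
  position 5: milk
  position 10: milk
  position 16: milk
  position 22: milk
  position 23: milk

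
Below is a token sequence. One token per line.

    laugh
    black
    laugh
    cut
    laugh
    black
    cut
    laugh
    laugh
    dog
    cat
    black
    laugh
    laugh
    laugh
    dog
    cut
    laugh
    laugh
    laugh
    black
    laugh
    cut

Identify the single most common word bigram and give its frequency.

"laugh laugh", 5 times

Bigram frequencies (highest first):
  laugh laugh: 5
  laugh black: 3
  black laugh: 3
  cut laugh: 3
  laugh cut: 2
  laugh dog: 2
  … (4 more, each ≤ 1)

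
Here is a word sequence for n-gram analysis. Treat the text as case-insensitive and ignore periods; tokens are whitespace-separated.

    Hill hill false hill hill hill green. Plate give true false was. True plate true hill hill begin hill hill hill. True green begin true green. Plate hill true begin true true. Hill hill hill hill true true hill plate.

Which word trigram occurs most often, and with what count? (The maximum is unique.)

"hill hill hill", 4 times

Trigram frequencies (highest first):
  hill hill hill: 4
  true hill hill: 2
  hill hill true: 2
  true true hill: 2
  hill hill false: 1
  hill false hill: 1
  … (26 more, each ≤ 1)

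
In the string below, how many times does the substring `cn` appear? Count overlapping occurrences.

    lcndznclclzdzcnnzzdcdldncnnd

3

Sliding a length-2 window over the 28 characters (27 positions):
  position 2–3: cn
  position 14–15: cn
  position 25–26: cn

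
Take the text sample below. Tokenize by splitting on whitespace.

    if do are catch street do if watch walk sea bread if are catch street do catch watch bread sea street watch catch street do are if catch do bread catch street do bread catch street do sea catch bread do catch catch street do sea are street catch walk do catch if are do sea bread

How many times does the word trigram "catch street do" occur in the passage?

6

Scanning the 55 overlapping trigram windows for "catch street do":
  position 4–6: catch street do
  position 14–16: catch street do
  position 23–25: catch street do
  position 31–33: catch street do
  position 35–37: catch street do
  position 43–45: catch street do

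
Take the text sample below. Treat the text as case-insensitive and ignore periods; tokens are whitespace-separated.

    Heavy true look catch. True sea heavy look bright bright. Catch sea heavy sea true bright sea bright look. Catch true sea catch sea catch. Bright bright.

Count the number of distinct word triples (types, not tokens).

23

27 tokens → 25 trigram windows in total.
Repeated trigrams (each contributes count−1 duplicates):
  catch true sea: 2
  look catch true: 2
2 duplicate windows → 25 − 2 = 23 distinct.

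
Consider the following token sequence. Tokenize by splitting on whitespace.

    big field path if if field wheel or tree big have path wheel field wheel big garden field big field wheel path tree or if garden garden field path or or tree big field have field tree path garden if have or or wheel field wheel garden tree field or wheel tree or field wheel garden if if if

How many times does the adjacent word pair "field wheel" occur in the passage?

Scanning the 58 overlapping bigram windows for "field wheel":
  position 6–7: field wheel
  position 14–15: field wheel
  position 20–21: field wheel
  position 45–46: field wheel
  position 54–55: field wheel

5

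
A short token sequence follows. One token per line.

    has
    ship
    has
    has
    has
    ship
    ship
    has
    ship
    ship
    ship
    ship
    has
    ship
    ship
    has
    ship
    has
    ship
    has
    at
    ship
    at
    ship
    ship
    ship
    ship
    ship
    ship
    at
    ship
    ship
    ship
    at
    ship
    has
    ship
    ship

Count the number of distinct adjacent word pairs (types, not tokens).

7

38 tokens → 37 bigram windows in total.
Repeated bigrams (each contributes count−1 duplicates):
  ship ship: 13
  has ship: 7
  ship has: 7
  at ship: 4
  ship at: 3
  has has: 2
30 duplicate windows → 37 − 30 = 7 distinct.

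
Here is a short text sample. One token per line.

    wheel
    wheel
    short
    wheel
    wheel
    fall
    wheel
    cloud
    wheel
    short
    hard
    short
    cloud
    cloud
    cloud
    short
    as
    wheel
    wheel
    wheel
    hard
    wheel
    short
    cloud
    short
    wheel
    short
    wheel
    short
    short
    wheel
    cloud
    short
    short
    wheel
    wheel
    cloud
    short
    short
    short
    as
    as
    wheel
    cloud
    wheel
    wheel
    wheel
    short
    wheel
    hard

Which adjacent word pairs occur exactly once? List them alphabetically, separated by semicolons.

as as; fall wheel; hard short; hard wheel; short hard; wheel fall

Bigram counts meeting the condition (exactly once):
  as as: 1
  fall wheel: 1
  hard short: 1
  hard wheel: 1
  short hard: 1
  wheel fall: 1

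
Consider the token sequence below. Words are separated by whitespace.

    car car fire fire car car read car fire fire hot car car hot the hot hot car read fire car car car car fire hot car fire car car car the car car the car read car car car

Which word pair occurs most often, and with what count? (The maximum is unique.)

Bigram frequencies (highest first):
  car car: 11
  car fire: 4
  fire car: 3
  car read: 3
  hot car: 3
  fire fire: 2
  … (9 more, each ≤ 2)

"car car", 11 times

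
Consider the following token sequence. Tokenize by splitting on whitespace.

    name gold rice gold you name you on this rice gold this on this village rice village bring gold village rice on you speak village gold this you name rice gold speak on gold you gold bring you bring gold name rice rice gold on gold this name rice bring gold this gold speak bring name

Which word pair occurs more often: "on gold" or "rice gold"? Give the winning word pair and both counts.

"rice gold" (4 vs 2)

"on gold": 2 occurrences
"rice gold": 4 occurrences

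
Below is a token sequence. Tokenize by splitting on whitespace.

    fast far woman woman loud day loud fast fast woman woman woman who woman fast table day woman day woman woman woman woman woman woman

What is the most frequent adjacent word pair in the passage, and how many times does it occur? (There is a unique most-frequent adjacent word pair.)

Bigram frequencies (highest first):
  woman woman: 8
  day woman: 2
  fast far: 1
  far woman: 1
  woman loud: 1
  loud day: 1
  … (10 more, each ≤ 1)

"woman woman", 8 times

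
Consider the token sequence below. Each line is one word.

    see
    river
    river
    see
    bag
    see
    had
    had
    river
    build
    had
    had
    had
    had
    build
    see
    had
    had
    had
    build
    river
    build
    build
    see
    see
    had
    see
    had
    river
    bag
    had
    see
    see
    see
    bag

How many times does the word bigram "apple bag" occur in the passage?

0

Scanning the 34 overlapping bigram windows for "apple bag":
  (none found)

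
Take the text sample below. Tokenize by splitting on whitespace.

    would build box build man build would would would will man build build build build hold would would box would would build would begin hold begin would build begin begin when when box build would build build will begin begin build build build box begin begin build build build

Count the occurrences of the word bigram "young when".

0

Scanning the 48 overlapping bigram windows for "young when":
  (none found)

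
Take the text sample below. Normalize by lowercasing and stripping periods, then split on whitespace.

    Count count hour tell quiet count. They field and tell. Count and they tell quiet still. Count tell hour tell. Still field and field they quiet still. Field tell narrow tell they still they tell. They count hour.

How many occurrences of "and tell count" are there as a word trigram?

1

Scanning the 36 overlapping trigram windows for "and tell count":
  position 9–11: and tell count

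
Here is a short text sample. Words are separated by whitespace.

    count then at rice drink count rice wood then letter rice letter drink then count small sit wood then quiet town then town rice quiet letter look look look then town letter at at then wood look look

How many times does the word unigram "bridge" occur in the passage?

0

Scanning the 38 tokens for "bridge":
  (none found)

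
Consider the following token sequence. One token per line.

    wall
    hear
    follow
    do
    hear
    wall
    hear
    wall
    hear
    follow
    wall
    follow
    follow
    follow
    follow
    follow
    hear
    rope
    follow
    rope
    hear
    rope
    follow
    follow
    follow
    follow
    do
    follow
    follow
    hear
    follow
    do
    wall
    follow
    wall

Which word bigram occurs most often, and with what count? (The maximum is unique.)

Bigram frequencies (highest first):
  follow follow: 8
  wall hear: 3
  hear follow: 3
  follow do: 3
  hear wall: 2
  follow wall: 2
  … (9 more, each ≤ 2)

"follow follow", 8 times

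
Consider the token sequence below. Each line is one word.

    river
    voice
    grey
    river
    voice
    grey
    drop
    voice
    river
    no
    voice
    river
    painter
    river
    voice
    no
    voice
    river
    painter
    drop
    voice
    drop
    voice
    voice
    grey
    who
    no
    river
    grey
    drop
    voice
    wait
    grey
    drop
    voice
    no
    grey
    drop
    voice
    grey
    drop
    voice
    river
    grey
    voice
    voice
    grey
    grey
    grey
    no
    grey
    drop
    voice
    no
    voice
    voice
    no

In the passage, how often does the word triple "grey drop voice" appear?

6

Scanning the 55 overlapping trigram windows for "grey drop voice":
  position 6–8: grey drop voice
  position 29–31: grey drop voice
  position 33–35: grey drop voice
  position 37–39: grey drop voice
  position 40–42: grey drop voice
  position 51–53: grey drop voice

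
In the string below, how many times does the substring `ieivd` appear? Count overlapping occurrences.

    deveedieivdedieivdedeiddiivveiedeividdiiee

Sliding a length-5 window over the 42 characters (38 positions):
  position 7–11: ieivd
  position 14–18: ieivd

2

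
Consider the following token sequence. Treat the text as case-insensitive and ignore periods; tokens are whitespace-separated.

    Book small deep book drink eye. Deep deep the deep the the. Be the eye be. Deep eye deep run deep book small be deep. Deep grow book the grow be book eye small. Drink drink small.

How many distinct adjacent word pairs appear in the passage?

30

37 tokens → 36 bigram windows in total.
Repeated bigrams (each contributes count−1 duplicates):
  be deep: 2
  book small: 2
  deep book: 2
  deep deep: 2
  deep the: 2
  eye deep: 2
6 duplicate windows → 36 − 6 = 30 distinct.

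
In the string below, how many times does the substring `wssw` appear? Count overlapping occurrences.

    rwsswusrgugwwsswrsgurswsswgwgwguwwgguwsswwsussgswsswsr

5

Sliding a length-4 window over the 54 characters (51 positions):
  position 2–5: wssw
  position 13–16: wssw
  position 23–26: wssw
  position 38–41: wssw
  position 49–52: wssw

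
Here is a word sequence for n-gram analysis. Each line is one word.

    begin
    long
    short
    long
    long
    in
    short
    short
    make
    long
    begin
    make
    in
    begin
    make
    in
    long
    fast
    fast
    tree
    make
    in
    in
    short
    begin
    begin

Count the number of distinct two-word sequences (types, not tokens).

26 tokens → 25 bigram windows in total.
Repeated bigrams (each contributes count−1 duplicates):
  make in: 3
  begin make: 2
  in short: 2
4 duplicate windows → 25 − 4 = 21 distinct.

21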